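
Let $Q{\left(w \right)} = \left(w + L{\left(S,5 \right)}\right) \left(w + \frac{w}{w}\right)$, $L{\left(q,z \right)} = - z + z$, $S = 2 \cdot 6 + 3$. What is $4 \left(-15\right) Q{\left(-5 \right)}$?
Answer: $-1200$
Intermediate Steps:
$S = 15$ ($S = 12 + 3 = 15$)
$L{\left(q,z \right)} = 0$
$Q{\left(w \right)} = w \left(1 + w\right)$ ($Q{\left(w \right)} = \left(w + 0\right) \left(w + \frac{w}{w}\right) = w \left(w + 1\right) = w \left(1 + w\right)$)
$4 \left(-15\right) Q{\left(-5 \right)} = 4 \left(-15\right) \left(- 5 \left(1 - 5\right)\right) = - 60 \left(\left(-5\right) \left(-4\right)\right) = \left(-60\right) 20 = -1200$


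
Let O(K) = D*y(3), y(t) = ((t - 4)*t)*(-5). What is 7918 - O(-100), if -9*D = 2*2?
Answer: 23774/3 ≈ 7924.7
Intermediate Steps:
y(t) = -5*t*(-4 + t) (y(t) = ((-4 + t)*t)*(-5) = (t*(-4 + t))*(-5) = -5*t*(-4 + t))
D = -4/9 (D = -2*2/9 = -1/9*4 = -4/9 ≈ -0.44444)
O(K) = -20/3 (O(K) = -20*3*(4 - 1*3)/9 = -20*3*(4 - 3)/9 = -20*3/9 = -4/9*15 = -20/3)
7918 - O(-100) = 7918 - 1*(-20/3) = 7918 + 20/3 = 23774/3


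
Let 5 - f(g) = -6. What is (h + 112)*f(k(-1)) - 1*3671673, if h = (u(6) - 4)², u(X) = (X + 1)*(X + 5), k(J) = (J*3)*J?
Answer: -3611822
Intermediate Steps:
k(J) = 3*J² (k(J) = (3*J)*J = 3*J²)
u(X) = (1 + X)*(5 + X)
f(g) = 11 (f(g) = 5 - 1*(-6) = 5 + 6 = 11)
h = 5329 (h = ((5 + 6² + 6*6) - 4)² = ((5 + 36 + 36) - 4)² = (77 - 4)² = 73² = 5329)
(h + 112)*f(k(-1)) - 1*3671673 = (5329 + 112)*11 - 1*3671673 = 5441*11 - 3671673 = 59851 - 3671673 = -3611822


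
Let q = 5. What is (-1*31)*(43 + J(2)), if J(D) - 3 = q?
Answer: -1581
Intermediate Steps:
J(D) = 8 (J(D) = 3 + 5 = 8)
(-1*31)*(43 + J(2)) = (-1*31)*(43 + 8) = -31*51 = -1581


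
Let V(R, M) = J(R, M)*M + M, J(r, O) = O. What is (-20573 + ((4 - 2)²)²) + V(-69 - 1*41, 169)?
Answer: 8173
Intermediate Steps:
V(R, M) = M + M² (V(R, M) = M*M + M = M² + M = M + M²)
(-20573 + ((4 - 2)²)²) + V(-69 - 1*41, 169) = (-20573 + ((4 - 2)²)²) + 169*(1 + 169) = (-20573 + (2²)²) + 169*170 = (-20573 + 4²) + 28730 = (-20573 + 16) + 28730 = -20557 + 28730 = 8173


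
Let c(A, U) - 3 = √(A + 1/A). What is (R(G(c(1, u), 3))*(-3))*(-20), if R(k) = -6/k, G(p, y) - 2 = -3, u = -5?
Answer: 360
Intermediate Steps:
c(A, U) = 3 + √(A + 1/A)
G(p, y) = -1 (G(p, y) = 2 - 3 = -1)
(R(G(c(1, u), 3))*(-3))*(-20) = (-6/(-1)*(-3))*(-20) = (-6*(-1)*(-3))*(-20) = (6*(-3))*(-20) = -18*(-20) = 360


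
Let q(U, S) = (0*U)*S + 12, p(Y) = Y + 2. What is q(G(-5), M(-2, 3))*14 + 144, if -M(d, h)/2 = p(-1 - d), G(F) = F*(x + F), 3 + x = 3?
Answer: 312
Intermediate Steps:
x = 0 (x = -3 + 3 = 0)
G(F) = F**2 (G(F) = F*(0 + F) = F*F = F**2)
p(Y) = 2 + Y
M(d, h) = -2 + 2*d (M(d, h) = -2*(2 + (-1 - d)) = -2*(1 - d) = -2 + 2*d)
q(U, S) = 12 (q(U, S) = 0*S + 12 = 0 + 12 = 12)
q(G(-5), M(-2, 3))*14 + 144 = 12*14 + 144 = 168 + 144 = 312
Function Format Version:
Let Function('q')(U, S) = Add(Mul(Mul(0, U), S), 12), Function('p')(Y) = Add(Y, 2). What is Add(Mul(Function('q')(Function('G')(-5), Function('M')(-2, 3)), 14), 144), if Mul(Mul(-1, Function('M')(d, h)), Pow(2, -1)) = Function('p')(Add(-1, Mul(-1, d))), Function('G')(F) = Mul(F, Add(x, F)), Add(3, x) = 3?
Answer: 312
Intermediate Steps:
x = 0 (x = Add(-3, 3) = 0)
Function('G')(F) = Pow(F, 2) (Function('G')(F) = Mul(F, Add(0, F)) = Mul(F, F) = Pow(F, 2))
Function('p')(Y) = Add(2, Y)
Function('M')(d, h) = Add(-2, Mul(2, d)) (Function('M')(d, h) = Mul(-2, Add(2, Add(-1, Mul(-1, d)))) = Mul(-2, Add(1, Mul(-1, d))) = Add(-2, Mul(2, d)))
Function('q')(U, S) = 12 (Function('q')(U, S) = Add(Mul(0, S), 12) = Add(0, 12) = 12)
Add(Mul(Function('q')(Function('G')(-5), Function('M')(-2, 3)), 14), 144) = Add(Mul(12, 14), 144) = Add(168, 144) = 312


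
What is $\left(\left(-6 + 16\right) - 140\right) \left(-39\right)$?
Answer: $5070$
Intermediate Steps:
$\left(\left(-6 + 16\right) - 140\right) \left(-39\right) = \left(10 - 140\right) \left(-39\right) = \left(-130\right) \left(-39\right) = 5070$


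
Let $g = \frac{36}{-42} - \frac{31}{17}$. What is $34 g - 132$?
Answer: $- \frac{1562}{7} \approx -223.14$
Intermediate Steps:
$g = - \frac{319}{119}$ ($g = 36 \left(- \frac{1}{42}\right) - \frac{31}{17} = - \frac{6}{7} - \frac{31}{17} = - \frac{319}{119} \approx -2.6807$)
$34 g - 132 = 34 \left(- \frac{319}{119}\right) - 132 = - \frac{638}{7} - 132 = - \frac{1562}{7}$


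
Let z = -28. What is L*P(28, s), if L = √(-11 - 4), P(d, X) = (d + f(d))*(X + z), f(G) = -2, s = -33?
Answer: -1586*I*√15 ≈ -6142.6*I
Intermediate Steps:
P(d, X) = (-28 + X)*(-2 + d) (P(d, X) = (d - 2)*(X - 28) = (-2 + d)*(-28 + X) = (-28 + X)*(-2 + d))
L = I*√15 (L = √(-15) = I*√15 ≈ 3.873*I)
L*P(28, s) = (I*√15)*(56 - 28*28 - 2*(-33) - 33*28) = (I*√15)*(56 - 784 + 66 - 924) = (I*√15)*(-1586) = -1586*I*√15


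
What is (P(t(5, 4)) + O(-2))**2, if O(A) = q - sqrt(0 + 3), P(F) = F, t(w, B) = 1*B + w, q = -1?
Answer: (8 - sqrt(3))**2 ≈ 39.287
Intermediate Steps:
t(w, B) = B + w
O(A) = -1 - sqrt(3) (O(A) = -1 - sqrt(0 + 3) = -1 - sqrt(3))
(P(t(5, 4)) + O(-2))**2 = ((4 + 5) + (-1 - sqrt(3)))**2 = (9 + (-1 - sqrt(3)))**2 = (8 - sqrt(3))**2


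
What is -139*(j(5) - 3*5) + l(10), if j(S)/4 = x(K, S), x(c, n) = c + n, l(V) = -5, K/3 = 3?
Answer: -5704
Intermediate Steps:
K = 9 (K = 3*3 = 9)
j(S) = 36 + 4*S (j(S) = 4*(9 + S) = 36 + 4*S)
-139*(j(5) - 3*5) + l(10) = -139*((36 + 4*5) - 3*5) - 5 = -139*((36 + 20) - 15) - 5 = -139*(56 - 15) - 5 = -139*41 - 5 = -5699 - 5 = -5704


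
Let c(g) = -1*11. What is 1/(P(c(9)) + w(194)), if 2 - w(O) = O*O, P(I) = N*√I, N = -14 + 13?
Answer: I/(√11 - 37634*I) ≈ -2.6572e-5 + 2.3417e-9*I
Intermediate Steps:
c(g) = -11
N = -1
P(I) = -√I
w(O) = 2 - O² (w(O) = 2 - O*O = 2 - O²)
1/(P(c(9)) + w(194)) = 1/(-√(-11) + (2 - 1*194²)) = 1/(-I*√11 + (2 - 1*37636)) = 1/(-I*√11 + (2 - 37636)) = 1/(-I*√11 - 37634) = 1/(-37634 - I*√11)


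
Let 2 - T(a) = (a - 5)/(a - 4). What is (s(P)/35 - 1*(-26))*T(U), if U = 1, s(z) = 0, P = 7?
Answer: 52/3 ≈ 17.333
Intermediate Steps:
T(a) = 2 - (-5 + a)/(-4 + a) (T(a) = 2 - (a - 5)/(a - 4) = 2 - (-5 + a)/(-4 + a))
(s(P)/35 - 1*(-26))*T(U) = (0/35 - 1*(-26))*((-3 + 1)/(-4 + 1)) = (0*(1/35) + 26)*(-2/(-3)) = (0 + 26)*(-⅓*(-2)) = 26*(⅔) = 52/3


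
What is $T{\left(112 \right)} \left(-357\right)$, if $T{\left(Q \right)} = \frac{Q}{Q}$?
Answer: $-357$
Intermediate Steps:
$T{\left(Q \right)} = 1$
$T{\left(112 \right)} \left(-357\right) = 1 \left(-357\right) = -357$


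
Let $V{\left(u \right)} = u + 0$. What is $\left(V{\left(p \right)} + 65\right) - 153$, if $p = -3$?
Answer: $-91$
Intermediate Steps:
$V{\left(u \right)} = u$
$\left(V{\left(p \right)} + 65\right) - 153 = \left(-3 + 65\right) - 153 = 62 - 153 = -91$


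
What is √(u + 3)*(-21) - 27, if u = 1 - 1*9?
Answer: -27 - 21*I*√5 ≈ -27.0 - 46.957*I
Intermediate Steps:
u = -8 (u = 1 - 9 = -8)
√(u + 3)*(-21) - 27 = √(-8 + 3)*(-21) - 27 = √(-5)*(-21) - 27 = (I*√5)*(-21) - 27 = -21*I*√5 - 27 = -27 - 21*I*√5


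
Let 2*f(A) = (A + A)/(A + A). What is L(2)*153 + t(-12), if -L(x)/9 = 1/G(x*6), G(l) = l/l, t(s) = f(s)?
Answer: -2753/2 ≈ -1376.5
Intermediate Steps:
f(A) = ½ (f(A) = ((A + A)/(A + A))/2 = ((2*A)/((2*A)))/2 = ((2*A)*(1/(2*A)))/2 = (½)*1 = ½)
t(s) = ½
G(l) = 1
L(x) = -9 (L(x) = -9/1 = -9*1 = -9)
L(2)*153 + t(-12) = -9*153 + ½ = -1377 + ½ = -2753/2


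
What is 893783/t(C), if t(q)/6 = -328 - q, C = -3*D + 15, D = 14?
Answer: -893783/1806 ≈ -494.90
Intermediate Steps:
C = -27 (C = -3*14 + 15 = -42 + 15 = -27)
t(q) = -1968 - 6*q (t(q) = 6*(-328 - q) = -1968 - 6*q)
893783/t(C) = 893783/(-1968 - 6*(-27)) = 893783/(-1968 + 162) = 893783/(-1806) = 893783*(-1/1806) = -893783/1806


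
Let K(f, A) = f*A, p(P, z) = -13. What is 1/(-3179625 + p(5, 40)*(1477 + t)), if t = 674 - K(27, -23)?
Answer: -1/3215661 ≈ -3.1098e-7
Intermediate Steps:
K(f, A) = A*f
t = 1295 (t = 674 - (-23)*27 = 674 - 1*(-621) = 674 + 621 = 1295)
1/(-3179625 + p(5, 40)*(1477 + t)) = 1/(-3179625 - 13*(1477 + 1295)) = 1/(-3179625 - 13*2772) = 1/(-3179625 - 36036) = 1/(-3215661) = -1/3215661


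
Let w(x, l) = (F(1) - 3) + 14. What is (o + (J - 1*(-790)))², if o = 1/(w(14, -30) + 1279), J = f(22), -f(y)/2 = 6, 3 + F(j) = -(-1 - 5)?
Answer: 1011945462025/1671849 ≈ 6.0529e+5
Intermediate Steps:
F(j) = 3 (F(j) = -3 - (-1 - 5) = -3 - 1*(-6) = -3 + 6 = 3)
f(y) = -12 (f(y) = -2*6 = -12)
w(x, l) = 14 (w(x, l) = (3 - 3) + 14 = 0 + 14 = 14)
J = -12
o = 1/1293 (o = 1/(14 + 1279) = 1/1293 ≈ 0.00077340)
(o + (J - 1*(-790)))² = (1/1293 + (-12 - 1*(-790)))² = (1/1293 + (-12 + 790))² = (1/1293 + 778)² = (1005955/1293)² = 1011945462025/1671849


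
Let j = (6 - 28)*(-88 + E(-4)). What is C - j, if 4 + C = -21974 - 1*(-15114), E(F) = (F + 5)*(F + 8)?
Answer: -8712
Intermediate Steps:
E(F) = (5 + F)*(8 + F)
C = -6864 (C = -4 + (-21974 - 1*(-15114)) = -4 + (-21974 + 15114) = -4 - 6860 = -6864)
j = 1848 (j = (6 - 28)*(-88 + (40 + (-4)² + 13*(-4))) = -22*(-88 + (40 + 16 - 52)) = -22*(-88 + 4) = -22*(-84) = 1848)
C - j = -6864 - 1*1848 = -6864 - 1848 = -8712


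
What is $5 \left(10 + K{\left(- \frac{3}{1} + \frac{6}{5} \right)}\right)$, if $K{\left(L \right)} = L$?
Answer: $41$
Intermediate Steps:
$5 \left(10 + K{\left(- \frac{3}{1} + \frac{6}{5} \right)}\right) = 5 \left(10 + \left(- \frac{3}{1} + \frac{6}{5}\right)\right) = 5 \left(10 + \left(\left(-3\right) 1 + 6 \cdot \frac{1}{5}\right)\right) = 5 \left(10 + \left(-3 + \frac{6}{5}\right)\right) = 5 \left(10 - \frac{9}{5}\right) = 5 \cdot \frac{41}{5} = 41$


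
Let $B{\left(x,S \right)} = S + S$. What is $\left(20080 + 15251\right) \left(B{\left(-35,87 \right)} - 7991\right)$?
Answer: $-276182427$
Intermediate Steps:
$B{\left(x,S \right)} = 2 S$
$\left(20080 + 15251\right) \left(B{\left(-35,87 \right)} - 7991\right) = \left(20080 + 15251\right) \left(2 \cdot 87 - 7991\right) = 35331 \left(174 - 7991\right) = 35331 \left(-7817\right) = -276182427$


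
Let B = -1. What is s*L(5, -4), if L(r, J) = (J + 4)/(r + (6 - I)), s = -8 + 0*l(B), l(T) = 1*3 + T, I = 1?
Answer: 0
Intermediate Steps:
l(T) = 3 + T
s = -8 (s = -8 + 0*(3 - 1) = -8 + 0*2 = -8 + 0 = -8)
L(r, J) = (4 + J)/(5 + r) (L(r, J) = (J + 4)/(r + (6 - 1*1)) = (4 + J)/(r + (6 - 1)) = (4 + J)/(r + 5) = (4 + J)/(5 + r))
s*L(5, -4) = -8*(4 - 4)/(5 + 5) = -8*0/10 = -4*0/5 = -8*0 = 0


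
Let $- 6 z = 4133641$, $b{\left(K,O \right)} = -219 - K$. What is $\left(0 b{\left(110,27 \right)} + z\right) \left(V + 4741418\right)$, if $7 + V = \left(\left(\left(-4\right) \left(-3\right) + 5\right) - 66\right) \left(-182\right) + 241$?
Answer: $- \frac{9818575462685}{3} \approx -3.2729 \cdot 10^{12}$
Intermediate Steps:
$z = - \frac{4133641}{6}$ ($z = \left(- \frac{1}{6}\right) 4133641 = - \frac{4133641}{6} \approx -6.8894 \cdot 10^{5}$)
$V = 9152$ ($V = -7 + \left(\left(\left(\left(-4\right) \left(-3\right) + 5\right) - 66\right) \left(-182\right) + 241\right) = -7 + \left(\left(\left(12 + 5\right) - 66\right) \left(-182\right) + 241\right) = -7 + \left(\left(17 - 66\right) \left(-182\right) + 241\right) = -7 + \left(\left(-49\right) \left(-182\right) + 241\right) = -7 + \left(8918 + 241\right) = -7 + 9159 = 9152$)
$\left(0 b{\left(110,27 \right)} + z\right) \left(V + 4741418\right) = \left(0 \left(-219 - 110\right) - \frac{4133641}{6}\right) \left(9152 + 4741418\right) = \left(0 \left(-219 - 110\right) - \frac{4133641}{6}\right) 4750570 = \left(0 \left(-329\right) - \frac{4133641}{6}\right) 4750570 = \left(0 - \frac{4133641}{6}\right) 4750570 = \left(- \frac{4133641}{6}\right) 4750570 = - \frac{9818575462685}{3}$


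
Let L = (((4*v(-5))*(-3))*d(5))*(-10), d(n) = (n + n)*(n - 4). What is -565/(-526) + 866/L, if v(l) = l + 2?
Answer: 394621/473400 ≈ 0.83359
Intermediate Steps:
v(l) = 2 + l
d(n) = 2*n*(-4 + n) (d(n) = (2*n)*(-4 + n) = 2*n*(-4 + n))
L = -3600 (L = (((4*(2 - 5))*(-3))*(2*5*(-4 + 5)))*(-10) = (((4*(-3))*(-3))*(2*5*1))*(-10) = (-12*(-3)*10)*(-10) = (36*10)*(-10) = 360*(-10) = -3600)
-565/(-526) + 866/L = -565/(-526) + 866/(-3600) = -565*(-1/526) + 866*(-1/3600) = 565/526 - 433/1800 = 394621/473400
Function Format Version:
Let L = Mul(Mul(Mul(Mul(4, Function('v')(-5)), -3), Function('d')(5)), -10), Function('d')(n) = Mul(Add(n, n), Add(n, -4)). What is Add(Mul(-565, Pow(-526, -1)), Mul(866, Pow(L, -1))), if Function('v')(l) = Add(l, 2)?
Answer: Rational(394621, 473400) ≈ 0.83359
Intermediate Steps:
Function('v')(l) = Add(2, l)
Function('d')(n) = Mul(2, n, Add(-4, n)) (Function('d')(n) = Mul(Mul(2, n), Add(-4, n)) = Mul(2, n, Add(-4, n)))
L = -3600 (L = Mul(Mul(Mul(Mul(4, Add(2, -5)), -3), Mul(2, 5, Add(-4, 5))), -10) = Mul(Mul(Mul(Mul(4, -3), -3), Mul(2, 5, 1)), -10) = Mul(Mul(Mul(-12, -3), 10), -10) = Mul(Mul(36, 10), -10) = Mul(360, -10) = -3600)
Add(Mul(-565, Pow(-526, -1)), Mul(866, Pow(L, -1))) = Add(Mul(-565, Pow(-526, -1)), Mul(866, Pow(-3600, -1))) = Add(Mul(-565, Rational(-1, 526)), Mul(866, Rational(-1, 3600))) = Add(Rational(565, 526), Rational(-433, 1800)) = Rational(394621, 473400)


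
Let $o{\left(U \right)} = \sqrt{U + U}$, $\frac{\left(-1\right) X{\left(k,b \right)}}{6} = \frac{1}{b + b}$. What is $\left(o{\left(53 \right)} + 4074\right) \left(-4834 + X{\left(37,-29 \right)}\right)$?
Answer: $- \frac{571105542}{29} - \frac{140183 \sqrt{106}}{29} \approx -1.9743 \cdot 10^{7}$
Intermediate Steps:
$X{\left(k,b \right)} = - \frac{3}{b}$ ($X{\left(k,b \right)} = - \frac{6}{b + b} = - \frac{6}{2 b} = - 6 \frac{1}{2 b} = - \frac{3}{b}$)
$o{\left(U \right)} = \sqrt{2} \sqrt{U}$ ($o{\left(U \right)} = \sqrt{2 U} = \sqrt{2} \sqrt{U}$)
$\left(o{\left(53 \right)} + 4074\right) \left(-4834 + X{\left(37,-29 \right)}\right) = \left(\sqrt{2} \sqrt{53} + 4074\right) \left(-4834 - \frac{3}{-29}\right) = \left(\sqrt{106} + 4074\right) \left(-4834 - - \frac{3}{29}\right) = \left(4074 + \sqrt{106}\right) \left(-4834 + \frac{3}{29}\right) = \left(4074 + \sqrt{106}\right) \left(- \frac{140183}{29}\right) = - \frac{571105542}{29} - \frac{140183 \sqrt{106}}{29}$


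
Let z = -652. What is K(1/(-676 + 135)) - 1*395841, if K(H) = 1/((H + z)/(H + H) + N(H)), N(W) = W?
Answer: -75537764455309/190828551 ≈ -3.9584e+5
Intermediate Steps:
K(H) = 1/(H + (-652 + H)/(2*H)) (K(H) = 1/((H - 652)/(H + H) + H) = 1/((-652 + H)/((2*H)) + H) = 1/((-652 + H)*(1/(2*H)) + H) = 1/((-652 + H)/(2*H) + H) = 1/(H + (-652 + H)/(2*H)))
K(1/(-676 + 135)) - 1*395841 = 2/((-676 + 135)*(-652 + 1/(-676 + 135) + 2*(1/(-676 + 135))**2)) - 1*395841 = 2/(-541*(-652 + 1/(-541) + 2*(1/(-541))**2)) - 395841 = 2*(-1/541)/(-652 - 1/541 + 2*(-1/541)**2) - 395841 = 2*(-1/541)/(-652 - 1/541 + 2*(1/292681)) - 395841 = 2*(-1/541)/(-652 - 1/541 + 2/292681) - 395841 = 2*(-1/541)/(-190828551/292681) - 395841 = 2*(-1/541)*(-292681/190828551) - 395841 = 1082/190828551 - 395841 = -75537764455309/190828551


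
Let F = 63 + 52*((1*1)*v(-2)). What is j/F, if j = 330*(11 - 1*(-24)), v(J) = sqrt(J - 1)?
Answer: 242550/4027 - 200200*I*sqrt(3)/4027 ≈ 60.231 - 86.108*I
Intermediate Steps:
v(J) = sqrt(-1 + J)
F = 63 + 52*I*sqrt(3) (F = 63 + 52*((1*1)*sqrt(-1 - 2)) = 63 + 52*(1*sqrt(-3)) = 63 + 52*(1*(I*sqrt(3))) = 63 + 52*(I*sqrt(3)) = 63 + 52*I*sqrt(3) ≈ 63.0 + 90.067*I)
j = 11550 (j = 330*(11 + 24) = 330*35 = 11550)
j/F = 11550/(63 + 52*I*sqrt(3))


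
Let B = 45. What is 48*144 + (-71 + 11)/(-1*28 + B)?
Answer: 117444/17 ≈ 6908.5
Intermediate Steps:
48*144 + (-71 + 11)/(-1*28 + B) = 48*144 + (-71 + 11)/(-1*28 + 45) = 6912 - 60/(-28 + 45) = 6912 - 60/17 = 117444/17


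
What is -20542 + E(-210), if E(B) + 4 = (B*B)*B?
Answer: -9281546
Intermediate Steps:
E(B) = -4 + B³ (E(B) = -4 + (B*B)*B = -4 + B²*B = -4 + B³)
-20542 + E(-210) = -20542 + (-4 + (-210)³) = -20542 + (-4 - 9261000) = -20542 - 9261004 = -9281546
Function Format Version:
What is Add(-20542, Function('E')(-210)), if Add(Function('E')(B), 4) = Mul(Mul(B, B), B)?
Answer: -9281546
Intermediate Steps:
Function('E')(B) = Add(-4, Pow(B, 3)) (Function('E')(B) = Add(-4, Mul(Mul(B, B), B)) = Add(-4, Mul(Pow(B, 2), B)) = Add(-4, Pow(B, 3)))
Add(-20542, Function('E')(-210)) = Add(-20542, Add(-4, Pow(-210, 3))) = Add(-20542, Add(-4, -9261000)) = Add(-20542, -9261004) = -9281546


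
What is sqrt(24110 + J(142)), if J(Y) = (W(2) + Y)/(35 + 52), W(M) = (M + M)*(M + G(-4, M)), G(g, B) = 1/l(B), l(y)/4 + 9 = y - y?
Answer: sqrt(1642514673)/261 ≈ 155.28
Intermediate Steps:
l(y) = -36 (l(y) = -36 + 4*(y - y) = -36 + 4*0 = -36 + 0 = -36)
G(g, B) = -1/36 (G(g, B) = 1/(-36) = -1/36)
W(M) = 2*M*(-1/36 + M) (W(M) = (M + M)*(M - 1/36) = (2*M)*(-1/36 + M) = 2*M*(-1/36 + M))
J(Y) = 71/783 + Y/87 (J(Y) = ((1/18)*2*(-1 + 36*2) + Y)/(35 + 52) = ((1/18)*2*(-1 + 72) + Y)/87 = ((1/18)*2*71 + Y)*(1/87) = (71/9 + Y)*(1/87) = 71/783 + Y/87)
sqrt(24110 + J(142)) = sqrt(24110 + (71/783 + (1/87)*142)) = sqrt(24110 + (71/783 + 142/87)) = sqrt(24110 + 1349/783) = sqrt(18879479/783) = sqrt(1642514673)/261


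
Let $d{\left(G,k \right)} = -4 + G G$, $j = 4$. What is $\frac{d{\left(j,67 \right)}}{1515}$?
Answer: $\frac{4}{505} \approx 0.0079208$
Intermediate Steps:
$d{\left(G,k \right)} = -4 + G^{2}$
$\frac{d{\left(j,67 \right)}}{1515} = \frac{-4 + 4^{2}}{1515} = \left(-4 + 16\right) \frac{1}{1515} = 12 \cdot \frac{1}{1515} = \frac{4}{505}$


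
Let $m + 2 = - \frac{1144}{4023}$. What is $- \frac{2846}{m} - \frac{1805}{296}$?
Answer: $\frac{1686225809}{1360120} \approx 1239.8$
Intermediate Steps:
$m = - \frac{9190}{4023}$ ($m = -2 - \frac{1144}{4023} = - \frac{9190}{4023} \approx -2.2844$)
$- \frac{2846}{m} - \frac{1805}{296} = - \frac{2846}{- \frac{9190}{4023}} - \frac{1805}{296} = \left(-2846\right) \left(- \frac{4023}{9190}\right) - \frac{1805}{296} = \frac{5724729}{4595} - \frac{1805}{296} = \frac{1686225809}{1360120}$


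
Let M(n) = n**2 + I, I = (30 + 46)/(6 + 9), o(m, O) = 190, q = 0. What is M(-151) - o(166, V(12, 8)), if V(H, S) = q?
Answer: 339241/15 ≈ 22616.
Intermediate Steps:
V(H, S) = 0
I = 76/15 ≈ 5.0667
M(n) = 76/15 + n**2 (M(n) = n**2 + 76/15 = 76/15 + n**2)
M(-151) - o(166, V(12, 8)) = (76/15 + (-151)**2) - 1*190 = (76/15 + 22801) - 190 = 342091/15 - 190 = 339241/15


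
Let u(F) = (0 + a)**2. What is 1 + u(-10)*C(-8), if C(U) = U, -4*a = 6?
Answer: -17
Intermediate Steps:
a = -3/2 (a = -1/4*6 = -3/2 ≈ -1.5000)
u(F) = 9/4 (u(F) = (0 - 3/2)**2 = (-3/2)**2 = 9/4)
1 + u(-10)*C(-8) = 1 + (9/4)*(-8) = 1 - 18 = -17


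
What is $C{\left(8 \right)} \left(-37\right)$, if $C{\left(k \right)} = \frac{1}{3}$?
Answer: $- \frac{37}{3} \approx -12.333$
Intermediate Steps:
$C{\left(k \right)} = \frac{1}{3}$
$C{\left(8 \right)} \left(-37\right) = \frac{1}{3} \left(-37\right) = - \frac{37}{3}$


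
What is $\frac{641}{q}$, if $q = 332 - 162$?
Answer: $\frac{641}{170} \approx 3.7706$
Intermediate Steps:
$q = 170$
$\frac{641}{q} = \frac{641}{170}$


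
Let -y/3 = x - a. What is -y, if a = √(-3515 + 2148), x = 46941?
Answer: 140823 - 3*I*√1367 ≈ 1.4082e+5 - 110.92*I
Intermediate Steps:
a = I*√1367 (a = √(-1367) = I*√1367 ≈ 36.973*I)
y = -140823 + 3*I*√1367 (y = -3*(46941 - I*√1367) = -140823 + 3*I*√1367 ≈ -1.4082e+5 + 110.92*I)
-y = -(-140823 + 3*I*√1367) = 140823 - 3*I*√1367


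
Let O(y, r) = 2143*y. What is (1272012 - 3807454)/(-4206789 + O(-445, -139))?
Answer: 1267721/2580212 ≈ 0.49132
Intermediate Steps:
(1272012 - 3807454)/(-4206789 + O(-445, -139)) = (1272012 - 3807454)/(-4206789 + 2143*(-445)) = -2535442/(-4206789 - 953635) = -2535442/(-5160424) = -2535442*(-1/5160424) = 1267721/2580212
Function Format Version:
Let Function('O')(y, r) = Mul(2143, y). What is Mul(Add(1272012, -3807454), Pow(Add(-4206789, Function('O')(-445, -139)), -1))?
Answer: Rational(1267721, 2580212) ≈ 0.49132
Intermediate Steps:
Mul(Add(1272012, -3807454), Pow(Add(-4206789, Function('O')(-445, -139)), -1)) = Mul(Add(1272012, -3807454), Pow(Add(-4206789, Mul(2143, -445)), -1)) = Mul(-2535442, Pow(Add(-4206789, -953635), -1)) = Mul(-2535442, Pow(-5160424, -1)) = Mul(-2535442, Rational(-1, 5160424)) = Rational(1267721, 2580212)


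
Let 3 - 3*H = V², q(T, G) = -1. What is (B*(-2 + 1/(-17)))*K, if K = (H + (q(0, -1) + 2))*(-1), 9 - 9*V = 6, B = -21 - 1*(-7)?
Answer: -25970/459 ≈ -56.580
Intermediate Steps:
B = -14 (B = -21 + 7 = -14)
V = ⅓ (V = 1 - ⅑*6 = 1 - ⅔ = ⅓ ≈ 0.33333)
H = 26/27 (H = 1 - (⅓)²/3 = 1 - ⅓*⅑ = 1 - 1/27 = 26/27 ≈ 0.96296)
K = -53/27 (K = (26/27 + (-1 + 2))*(-1) = (26/27 + 1)*(-1) = (53/27)*(-1) = -53/27 ≈ -1.9630)
(B*(-2 + 1/(-17)))*K = -14*(-2 + 1/(-17))*(-53/27) = -14*(-2 - 1/17)*(-53/27) = -14*(-35/17)*(-53/27) = (490/17)*(-53/27) = -25970/459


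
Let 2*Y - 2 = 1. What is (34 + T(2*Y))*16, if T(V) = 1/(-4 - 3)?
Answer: 3792/7 ≈ 541.71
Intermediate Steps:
Y = 3/2 (Y = 1 + (½)*1 = 1 + ½ = 3/2 ≈ 1.5000)
T(V) = -⅐ (T(V) = 1/(-7) = -⅐)
(34 + T(2*Y))*16 = (34 - ⅐)*16 = (237/7)*16 = 3792/7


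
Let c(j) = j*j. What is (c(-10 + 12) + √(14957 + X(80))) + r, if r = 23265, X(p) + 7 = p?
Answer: 23269 + 3*√1670 ≈ 23392.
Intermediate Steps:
X(p) = -7 + p
c(j) = j²
(c(-10 + 12) + √(14957 + X(80))) + r = ((-10 + 12)² + √(14957 + (-7 + 80))) + 23265 = (2² + √(14957 + 73)) + 23265 = (4 + √15030) + 23265 = (4 + 3*√1670) + 23265 = 23269 + 3*√1670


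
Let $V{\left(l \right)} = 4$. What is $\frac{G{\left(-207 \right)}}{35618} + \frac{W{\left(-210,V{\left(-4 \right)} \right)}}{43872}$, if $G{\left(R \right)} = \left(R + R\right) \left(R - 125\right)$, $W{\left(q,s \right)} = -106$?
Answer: $\frac{1506585787}{390658224} \approx 3.8565$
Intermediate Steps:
$G{\left(R \right)} = 2 R \left(-125 + R\right)$
$\frac{G{\left(-207 \right)}}{35618} + \frac{W{\left(-210,V{\left(-4 \right)} \right)}}{43872} = \frac{2 \left(-207\right) \left(-125 - 207\right)}{35618} - \frac{106}{43872} = 2 \left(-207\right) \left(-332\right) \frac{1}{35618} - \frac{53}{21936} = 137448 \cdot \frac{1}{35618} - \frac{53}{21936} = \frac{68724}{17809} - \frac{53}{21936} = \frac{1506585787}{390658224}$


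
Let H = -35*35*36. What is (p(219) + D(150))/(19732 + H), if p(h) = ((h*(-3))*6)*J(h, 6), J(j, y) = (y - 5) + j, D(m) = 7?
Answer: 867233/24368 ≈ 35.589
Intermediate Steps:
J(j, y) = -5 + j + y (J(j, y) = (-5 + y) + j = -5 + j + y)
p(h) = -18*h*(1 + h) (p(h) = ((h*(-3))*6)*(-5 + h + 6) = (-3*h*6)*(1 + h) = (-18*h)*(1 + h) = -18*h*(1 + h))
H = -44100 (H = -1225*36 = -44100)
(p(219) + D(150))/(19732 + H) = (-18*219*(1 + 219) + 7)/(19732 - 44100) = (-18*219*220 + 7)/(-24368) = (-867240 + 7)*(-1/24368) = -867233*(-1/24368) = 867233/24368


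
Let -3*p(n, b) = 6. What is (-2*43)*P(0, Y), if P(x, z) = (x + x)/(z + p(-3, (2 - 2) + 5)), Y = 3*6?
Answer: 0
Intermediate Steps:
p(n, b) = -2 (p(n, b) = -1/3*6 = -2)
Y = 18
P(x, z) = 2*x/(-2 + z) (P(x, z) = (x + x)/(z - 2) = (2*x)/(-2 + z) = 2*x/(-2 + z))
(-2*43)*P(0, Y) = (-2*43)*(2*0/(-2 + 18)) = -172*0/16 = -86*0 = 0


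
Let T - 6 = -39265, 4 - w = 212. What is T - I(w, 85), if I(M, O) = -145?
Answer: -39114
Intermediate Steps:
w = -208 (w = 4 - 1*212 = 4 - 212 = -208)
T = -39259 (T = 6 - 39265 = -39259)
T - I(w, 85) = -39259 - 1*(-145) = -39259 + 145 = -39114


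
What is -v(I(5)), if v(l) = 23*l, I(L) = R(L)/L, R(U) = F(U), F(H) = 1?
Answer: -23/5 ≈ -4.6000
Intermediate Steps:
R(U) = 1
I(L) = 1/L
-v(I(5)) = -23/5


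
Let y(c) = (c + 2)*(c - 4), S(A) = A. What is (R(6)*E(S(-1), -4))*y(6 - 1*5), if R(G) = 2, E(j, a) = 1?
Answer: -18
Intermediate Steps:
y(c) = (-4 + c)*(2 + c) (y(c) = (2 + c)*(-4 + c) = (-4 + c)*(2 + c))
(R(6)*E(S(-1), -4))*y(6 - 1*5) = (2*1)*(-8 + (6 - 1*5)**2 - 2*(6 - 1*5)) = 2*(-8 + (6 - 5)**2 - 2*(6 - 5)) = 2*(-8 + 1**2 - 2*1) = 2*(-8 + 1 - 2) = 2*(-9) = -18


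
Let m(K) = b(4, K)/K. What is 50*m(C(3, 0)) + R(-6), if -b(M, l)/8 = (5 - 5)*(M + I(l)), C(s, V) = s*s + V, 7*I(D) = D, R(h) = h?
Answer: -6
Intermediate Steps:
I(D) = D/7
C(s, V) = V + s**2 (C(s, V) = s**2 + V = V + s**2)
b(M, l) = 0 (b(M, l) = -8*(5 - 5)*(M + l/7) = -0*(M + l/7) = -8*0 = 0)
m(K) = 0 (m(K) = 0/K = 0)
50*m(C(3, 0)) + R(-6) = 50*0 - 6 = 0 - 6 = -6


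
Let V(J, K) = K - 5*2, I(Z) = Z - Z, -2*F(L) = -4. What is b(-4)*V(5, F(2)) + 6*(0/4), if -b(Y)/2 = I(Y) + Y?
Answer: -64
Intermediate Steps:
F(L) = 2 (F(L) = -½*(-4) = 2)
I(Z) = 0
V(J, K) = -10 + K (V(J, K) = K - 10 = -10 + K)
b(Y) = -2*Y (b(Y) = -2*(0 + Y) = -2*Y)
b(-4)*V(5, F(2)) + 6*(0/4) = (-2*(-4))*(-10 + 2) + 6*(0/4) = 8*(-8) + 6*(0*(¼)) = -64 + 6*0 = -64 + 0 = -64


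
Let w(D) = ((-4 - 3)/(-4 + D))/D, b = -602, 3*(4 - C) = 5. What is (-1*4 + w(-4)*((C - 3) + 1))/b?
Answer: 391/57792 ≈ 0.0067656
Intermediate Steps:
C = 7/3 (C = 4 - ⅓*5 = 4 - 5/3 = 7/3 ≈ 2.3333)
w(D) = -7/(D*(-4 + D)) (w(D) = (-7/(-4 + D))/D = -7/(D*(-4 + D)))
(-1*4 + w(-4)*((C - 3) + 1))/b = (-1*4 + (-7/(-4*(-4 - 4)))*((7/3 - 3) + 1))/(-602) = (-4 + (-7*(-¼)/(-8))*(-⅔ + 1))*(-1/602) = (-4 - 7*(-¼)*(-⅛)*(⅓))*(-1/602) = (-4 - 7/32*⅓)*(-1/602) = (-4 - 7/96)*(-1/602) = -391/96*(-1/602) = 391/57792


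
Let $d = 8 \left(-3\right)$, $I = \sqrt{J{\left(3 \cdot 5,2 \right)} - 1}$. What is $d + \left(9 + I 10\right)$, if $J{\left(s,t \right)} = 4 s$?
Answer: $-15 + 10 \sqrt{59} \approx 61.811$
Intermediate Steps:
$I = \sqrt{59}$ ($I = \sqrt{4 \cdot 3 \cdot 5 - 1} = \sqrt{4 \cdot 15 - 1} = \sqrt{60 - 1} = \sqrt{59} \approx 7.6811$)
$d = -24$
$d + \left(9 + I 10\right) = -24 + \left(9 + \sqrt{59} \cdot 10\right) = -24 + \left(9 + 10 \sqrt{59}\right) = -15 + 10 \sqrt{59}$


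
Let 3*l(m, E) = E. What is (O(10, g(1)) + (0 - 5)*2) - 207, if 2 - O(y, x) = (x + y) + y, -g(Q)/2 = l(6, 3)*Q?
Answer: -233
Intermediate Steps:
l(m, E) = E/3
g(Q) = -2*Q (g(Q) = -2*(1/3)*3*Q = -2*Q)
O(y, x) = 2 - x - 2*y (O(y, x) = 2 - ((x + y) + y) = 2 - (x + 2*y) = 2 + (-x - 2*y) = 2 - x - 2*y)
(O(10, g(1)) + (0 - 5)*2) - 207 = ((2 - (-2) - 2*10) + (0 - 5)*2) - 207 = ((2 - 1*(-2) - 20) - 5*2) - 207 = ((2 + 2 - 20) - 10) - 207 = (-16 - 10) - 207 = -26 - 207 = -233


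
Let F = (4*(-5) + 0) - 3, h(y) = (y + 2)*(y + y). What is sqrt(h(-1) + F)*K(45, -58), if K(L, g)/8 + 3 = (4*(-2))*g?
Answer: 18440*I ≈ 18440.0*I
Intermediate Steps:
h(y) = 2*y*(2 + y) (h(y) = (2 + y)*(2*y) = 2*y*(2 + y))
F = -23 (F = (-20 + 0) - 3 = -20 - 3 = -23)
K(L, g) = -24 - 64*g (K(L, g) = -24 + 8*((4*(-2))*g) = -24 + 8*(-8*g) = -24 - 64*g)
sqrt(h(-1) + F)*K(45, -58) = sqrt(2*(-1)*(2 - 1) - 23)*(-24 - 64*(-58)) = sqrt(2*(-1)*1 - 23)*(-24 + 3712) = sqrt(-2 - 23)*3688 = sqrt(-25)*3688 = (5*I)*3688 = 18440*I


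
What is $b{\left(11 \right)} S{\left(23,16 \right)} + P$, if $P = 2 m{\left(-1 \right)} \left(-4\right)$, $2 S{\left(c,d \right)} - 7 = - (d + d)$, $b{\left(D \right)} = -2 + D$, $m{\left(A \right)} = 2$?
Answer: $- \frac{257}{2} \approx -128.5$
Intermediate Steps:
$S{\left(c,d \right)} = \frac{7}{2} - d$ ($S{\left(c,d \right)} = \frac{7}{2} + \frac{\left(-1\right) \left(d + d\right)}{2} = \frac{7}{2} + \frac{\left(-1\right) 2 d}{2} = \frac{7}{2} + \frac{\left(-2\right) d}{2} = \frac{7}{2} - d$)
$P = -16$ ($P = 2 \cdot 2 \left(-4\right) = 4 \left(-4\right) = -16$)
$b{\left(11 \right)} S{\left(23,16 \right)} + P = \left(-2 + 11\right) \left(\frac{7}{2} - 16\right) - 16 = 9 \left(\frac{7}{2} - 16\right) - 16 = 9 \left(- \frac{25}{2}\right) - 16 = - \frac{225}{2} - 16 = - \frac{257}{2}$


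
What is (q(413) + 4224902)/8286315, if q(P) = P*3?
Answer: 145729/285735 ≈ 0.51001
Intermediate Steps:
q(P) = 3*P
(q(413) + 4224902)/8286315 = (3*413 + 4224902)/8286315 = (1239 + 4224902)*(1/8286315) = 4226141*(1/8286315) = 145729/285735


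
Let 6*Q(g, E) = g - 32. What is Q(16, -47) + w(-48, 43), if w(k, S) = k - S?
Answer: -281/3 ≈ -93.667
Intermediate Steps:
Q(g, E) = -16/3 + g/6 (Q(g, E) = (g - 32)/6 = (-32 + g)/6 = -16/3 + g/6)
Q(16, -47) + w(-48, 43) = (-16/3 + (⅙)*16) + (-48 - 1*43) = (-16/3 + 8/3) + (-48 - 43) = -8/3 - 91 = -281/3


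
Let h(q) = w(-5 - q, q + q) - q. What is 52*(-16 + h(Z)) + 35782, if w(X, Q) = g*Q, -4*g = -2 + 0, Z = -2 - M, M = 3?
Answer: 34950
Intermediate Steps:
Z = -5 (Z = -2 - 1*3 = -2 - 3 = -5)
g = 1/2 (g = -(-2 + 0)/4 = -1/4*(-2) = 1/2 ≈ 0.50000)
w(X, Q) = Q/2
h(q) = 0 (h(q) = (q + q)/2 - q = (2*q)/2 - q = q - q = 0)
52*(-16 + h(Z)) + 35782 = 52*(-16 + 0) + 35782 = 52*(-16) + 35782 = -832 + 35782 = 34950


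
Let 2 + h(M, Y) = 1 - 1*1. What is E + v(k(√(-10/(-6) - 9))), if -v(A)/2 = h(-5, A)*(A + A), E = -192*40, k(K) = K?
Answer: -7680 + 8*I*√66/3 ≈ -7680.0 + 21.664*I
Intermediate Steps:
h(M, Y) = -2 (h(M, Y) = -2 + (1 - 1*1) = -2 + (1 - 1) = -2 + 0 = -2)
E = -7680
v(A) = 8*A (v(A) = -(-4)*(A + A) = -(-4)*2*A = -(-8)*A = 8*A)
E + v(k(√(-10/(-6) - 9))) = -7680 + 8*√(-10/(-6) - 9) = -7680 + 8*√(-10*(-⅙) - 9) = -7680 + 8*√(5/3 - 9) = -7680 + 8*√(-22/3) = -7680 + 8*(I*√66/3) = -7680 + 8*I*√66/3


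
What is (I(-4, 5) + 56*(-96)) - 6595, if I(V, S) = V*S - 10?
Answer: -12001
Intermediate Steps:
I(V, S) = -10 + S*V (I(V, S) = S*V - 10 = -10 + S*V)
(I(-4, 5) + 56*(-96)) - 6595 = ((-10 + 5*(-4)) + 56*(-96)) - 6595 = ((-10 - 20) - 5376) - 6595 = (-30 - 5376) - 6595 = -5406 - 6595 = -12001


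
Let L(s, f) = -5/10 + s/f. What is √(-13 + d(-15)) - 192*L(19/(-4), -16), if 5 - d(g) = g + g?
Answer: 39 + √22 ≈ 43.690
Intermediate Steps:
L(s, f) = -½ + s/f (L(s, f) = -5*⅒ + s/f = -½ + s/f)
d(g) = 5 - 2*g (d(g) = 5 - (g + g) = 5 - 2*g)
√(-13 + d(-15)) - 192*L(19/(-4), -16) = √(-13 + (5 - 2*(-15))) - 192*(19/(-4) - ½*(-16))/(-16) = √(-13 + (5 + 30)) - (-12)*(19*(-¼) + 8) = √(-13 + 35) - (-12)*(-19/4 + 8) = √22 - (-12)*13/4 = √22 - 192*(-13/64) = √22 + 39 = 39 + √22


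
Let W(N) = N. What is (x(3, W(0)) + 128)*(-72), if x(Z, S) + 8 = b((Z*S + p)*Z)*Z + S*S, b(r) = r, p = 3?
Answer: -10584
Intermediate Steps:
x(Z, S) = -8 + S**2 + Z**2*(3 + S*Z) (x(Z, S) = -8 + (((Z*S + 3)*Z)*Z + S*S) = -8 + (((S*Z + 3)*Z)*Z + S**2) = -8 + (((3 + S*Z)*Z)*Z + S**2) = -8 + ((Z*(3 + S*Z))*Z + S**2) = -8 + (Z**2*(3 + S*Z) + S**2) = -8 + (S**2 + Z**2*(3 + S*Z)) = -8 + S**2 + Z**2*(3 + S*Z))
(x(3, W(0)) + 128)*(-72) = ((-8 + 0**2 + 3**2*(3 + 0*3)) + 128)*(-72) = ((-8 + 0 + 9*(3 + 0)) + 128)*(-72) = ((-8 + 0 + 9*3) + 128)*(-72) = ((-8 + 0 + 27) + 128)*(-72) = (19 + 128)*(-72) = 147*(-72) = -10584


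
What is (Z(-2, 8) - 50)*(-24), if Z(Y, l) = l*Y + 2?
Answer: 1536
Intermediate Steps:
Z(Y, l) = 2 + Y*l (Z(Y, l) = Y*l + 2 = 2 + Y*l)
(Z(-2, 8) - 50)*(-24) = ((2 - 2*8) - 50)*(-24) = ((2 - 16) - 50)*(-24) = (-14 - 50)*(-24) = -64*(-24) = 1536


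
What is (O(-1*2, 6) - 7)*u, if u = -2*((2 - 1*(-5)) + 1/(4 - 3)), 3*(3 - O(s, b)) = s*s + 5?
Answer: 112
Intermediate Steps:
O(s, b) = 4/3 - s²/3 (O(s, b) = 3 - (s*s + 5)/3 = 3 - (s² + 5)/3 = 3 - (5 + s²)/3 = 3 + (-5/3 - s²/3) = 4/3 - s²/3)
u = -16 (u = -2*((2 + 5) + 1/1) = -2*(7 + 1) = -2*8 = -16)
(O(-1*2, 6) - 7)*u = ((4/3 - (-1*2)²/3) - 7)*(-16) = ((4/3 - ⅓*(-2)²) - 7)*(-16) = ((4/3 - ⅓*4) - 7)*(-16) = ((4/3 - 4/3) - 7)*(-16) = (0 - 7)*(-16) = -7*(-16) = 112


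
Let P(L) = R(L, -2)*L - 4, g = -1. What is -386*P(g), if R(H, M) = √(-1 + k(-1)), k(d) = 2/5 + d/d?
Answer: 1544 + 386*√10/5 ≈ 1788.1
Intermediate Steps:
k(d) = 7/5 (k(d) = 2*(⅕) + 1 = ⅖ + 1 = 7/5)
R(H, M) = √10/5 (R(H, M) = √(-1 + 7/5) = √(⅖) = √10/5)
P(L) = -4 + L*√10/5 (P(L) = (√10/5)*L - 4 = L*√10/5 - 4 = -4 + L*√10/5)
-386*P(g) = -386*(-4 + (⅕)*(-1)*√10) = -386*(-4 - √10/5) = 1544 + 386*√10/5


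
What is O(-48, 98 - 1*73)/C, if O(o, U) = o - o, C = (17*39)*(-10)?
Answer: 0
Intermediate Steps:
C = -6630 (C = 663*(-10) = -6630)
O(o, U) = 0
O(-48, 98 - 1*73)/C = 0/(-6630) = 0*(-1/6630) = 0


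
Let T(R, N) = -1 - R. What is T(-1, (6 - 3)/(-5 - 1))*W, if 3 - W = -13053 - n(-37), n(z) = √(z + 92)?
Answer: 0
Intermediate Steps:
n(z) = √(92 + z)
W = 13056 + √55 (W = 3 - (-13053 - √(92 - 37)) = 3 - (-13053 - √55) = 3 + (13053 + √55) = 13056 + √55 ≈ 13063.)
T(-1, (6 - 3)/(-5 - 1))*W = (-1 - 1*(-1))*(13056 + √55) = (-1 + 1)*(13056 + √55) = 0*(13056 + √55) = 0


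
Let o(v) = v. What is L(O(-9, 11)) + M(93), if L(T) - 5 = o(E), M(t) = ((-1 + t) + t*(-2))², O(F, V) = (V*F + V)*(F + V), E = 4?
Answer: 8845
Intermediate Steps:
O(F, V) = (F + V)*(V + F*V) (O(F, V) = (F*V + V)*(F + V) = (V + F*V)*(F + V) = (F + V)*(V + F*V))
M(t) = (-1 - t)² (M(t) = ((-1 + t) - 2*t)² = (-1 - t)²)
L(T) = 9 (L(T) = 5 + 4 = 9)
L(O(-9, 11)) + M(93) = 9 + (1 + 93)² = 9 + 94² = 9 + 8836 = 8845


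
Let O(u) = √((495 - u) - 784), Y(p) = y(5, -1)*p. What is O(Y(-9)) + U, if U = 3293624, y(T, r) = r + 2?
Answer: 3293624 + 2*I*√70 ≈ 3.2936e+6 + 16.733*I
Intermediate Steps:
y(T, r) = 2 + r
Y(p) = p (Y(p) = (2 - 1)*p = 1*p = p)
O(u) = √(-289 - u)
O(Y(-9)) + U = √(-289 - 1*(-9)) + 3293624 = √(-289 + 9) + 3293624 = √(-280) + 3293624 = 2*I*√70 + 3293624 = 3293624 + 2*I*√70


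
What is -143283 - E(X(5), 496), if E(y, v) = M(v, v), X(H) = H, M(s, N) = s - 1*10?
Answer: -143769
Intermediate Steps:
M(s, N) = -10 + s (M(s, N) = s - 10 = -10 + s)
E(y, v) = -10 + v
-143283 - E(X(5), 496) = -143283 - (-10 + 496) = -143283 - 1*486 = -143283 - 486 = -143769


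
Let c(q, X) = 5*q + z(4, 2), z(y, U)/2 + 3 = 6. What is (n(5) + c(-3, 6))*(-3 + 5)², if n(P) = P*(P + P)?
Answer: 164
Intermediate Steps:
z(y, U) = 6 (z(y, U) = -6 + 2*6 = -6 + 12 = 6)
n(P) = 2*P² (n(P) = P*(2*P) = 2*P²)
c(q, X) = 6 + 5*q (c(q, X) = 5*q + 6 = 6 + 5*q)
(n(5) + c(-3, 6))*(-3 + 5)² = (2*5² + (6 + 5*(-3)))*(-3 + 5)² = (2*25 + (6 - 15))*2² = (50 - 9)*4 = 41*4 = 164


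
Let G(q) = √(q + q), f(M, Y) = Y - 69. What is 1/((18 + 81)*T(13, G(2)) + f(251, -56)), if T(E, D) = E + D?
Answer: 1/1360 ≈ 0.00073529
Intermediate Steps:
f(M, Y) = -69 + Y
G(q) = √2*√q (G(q) = √(2*q) = √2*√q)
T(E, D) = D + E
1/((18 + 81)*T(13, G(2)) + f(251, -56)) = 1/((18 + 81)*(√2*√2 + 13) + (-69 - 56)) = 1/(99*(2 + 13) - 125) = 1/(99*15 - 125) = 1/(1485 - 125) = 1/1360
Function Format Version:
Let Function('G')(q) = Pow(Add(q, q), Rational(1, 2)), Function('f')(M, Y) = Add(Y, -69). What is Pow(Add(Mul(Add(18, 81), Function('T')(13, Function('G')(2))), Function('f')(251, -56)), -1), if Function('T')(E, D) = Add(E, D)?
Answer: Rational(1, 1360) ≈ 0.00073529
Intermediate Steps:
Function('f')(M, Y) = Add(-69, Y)
Function('G')(q) = Mul(Pow(2, Rational(1, 2)), Pow(q, Rational(1, 2))) (Function('G')(q) = Pow(Mul(2, q), Rational(1, 2)) = Mul(Pow(2, Rational(1, 2)), Pow(q, Rational(1, 2))))
Function('T')(E, D) = Add(D, E)
Pow(Add(Mul(Add(18, 81), Function('T')(13, Function('G')(2))), Function('f')(251, -56)), -1) = Pow(Add(Mul(Add(18, 81), Add(Mul(Pow(2, Rational(1, 2)), Pow(2, Rational(1, 2))), 13)), Add(-69, -56)), -1) = Pow(Add(Mul(99, Add(2, 13)), -125), -1) = Pow(Add(Mul(99, 15), -125), -1) = Pow(Add(1485, -125), -1) = Pow(1360, -1) = Rational(1, 1360)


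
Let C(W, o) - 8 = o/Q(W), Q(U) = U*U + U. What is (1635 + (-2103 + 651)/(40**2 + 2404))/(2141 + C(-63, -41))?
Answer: 83003616/109121389 ≈ 0.76065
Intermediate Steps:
Q(U) = U + U**2 (Q(U) = U**2 + U = U + U**2)
C(W, o) = 8 + o/(W*(1 + W)) (C(W, o) = 8 + o/((W*(1 + W))) = 8 + o*(1/(W*(1 + W))) = 8 + o/(W*(1 + W)))
(1635 + (-2103 + 651)/(40**2 + 2404))/(2141 + C(-63, -41)) = (1635 + (-2103 + 651)/(40**2 + 2404))/(2141 + (8 - 41/(-63*(1 - 63)))) = (1635 - 1452/(1600 + 2404))/(2141 + (8 - 41*(-1/63)/(-62))) = (1635 - 1452/4004)/(2141 + (8 - 41*(-1/63)*(-1/62))) = (1635 - 1452*1/4004)/(2141 + (8 - 41/3906)) = (1635 - 33/91)/(2141 + 31207/3906) = 148752/(91*(8393953/3906)) = (148752/91)*(3906/8393953) = 83003616/109121389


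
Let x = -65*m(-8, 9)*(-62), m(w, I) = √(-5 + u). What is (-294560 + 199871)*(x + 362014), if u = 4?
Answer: -34278743646 - 381596670*I ≈ -3.4279e+10 - 3.816e+8*I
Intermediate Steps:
m(w, I) = I (m(w, I) = √(-5 + 4) = √(-1) = I)
x = 4030*I (x = -65*I*(-62) = 4030*I ≈ 4030.0*I)
(-294560 + 199871)*(x + 362014) = (-294560 + 199871)*(4030*I + 362014) = -94689*(362014 + 4030*I) = -34278743646 - 381596670*I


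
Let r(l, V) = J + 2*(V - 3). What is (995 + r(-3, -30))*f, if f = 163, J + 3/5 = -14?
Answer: 745236/5 ≈ 1.4905e+5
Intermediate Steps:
J = -73/5 (J = -3/5 - 14 = -73/5 ≈ -14.600)
r(l, V) = -103/5 + 2*V (r(l, V) = -73/5 + 2*(V - 3) = -73/5 + 2*(-3 + V) = -73/5 + (-6 + 2*V) = -103/5 + 2*V)
(995 + r(-3, -30))*f = (995 + (-103/5 + 2*(-30)))*163 = (995 + (-103/5 - 60))*163 = (995 - 403/5)*163 = (4572/5)*163 = 745236/5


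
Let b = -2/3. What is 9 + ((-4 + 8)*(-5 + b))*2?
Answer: -109/3 ≈ -36.333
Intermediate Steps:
b = -2/3 (b = -2*1/3 = -2/3 ≈ -0.66667)
9 + ((-4 + 8)*(-5 + b))*2 = 9 + ((-4 + 8)*(-5 - 2/3))*2 = 9 + (4*(-17/3))*2 = 9 - 68/3*2 = 9 - 136/3 = -109/3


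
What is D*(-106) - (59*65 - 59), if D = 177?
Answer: -22538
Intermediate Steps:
D*(-106) - (59*65 - 59) = 177*(-106) - (59*65 - 59) = -18762 - (3835 - 59) = -18762 - 1*3776 = -18762 - 3776 = -22538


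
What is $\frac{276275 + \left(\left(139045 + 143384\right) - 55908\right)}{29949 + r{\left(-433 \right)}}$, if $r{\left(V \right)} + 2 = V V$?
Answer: $\frac{125699}{54359} \approx 2.3124$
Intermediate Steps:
$r{\left(V \right)} = -2 + V^{2}$ ($r{\left(V \right)} = -2 + V V = -2 + V^{2}$)
$\frac{276275 + \left(\left(139045 + 143384\right) - 55908\right)}{29949 + r{\left(-433 \right)}} = \frac{276275 + \left(\left(139045 + 143384\right) - 55908\right)}{29949 - \left(2 - \left(-433\right)^{2}\right)} = \frac{276275 + \left(282429 - 55908\right)}{29949 + \left(-2 + 187489\right)} = \frac{276275 + 226521}{29949 + 187487} = \frac{502796}{217436} = 502796 \cdot \frac{1}{217436} = \frac{125699}{54359}$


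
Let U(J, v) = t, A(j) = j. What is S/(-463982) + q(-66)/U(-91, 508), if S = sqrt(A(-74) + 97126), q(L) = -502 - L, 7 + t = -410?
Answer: 436/417 - sqrt(24263)/231991 ≈ 1.0449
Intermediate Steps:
t = -417 (t = -7 - 410 = -417)
S = 2*sqrt(24263) (S = sqrt(-74 + 97126) = sqrt(97052) = 2*sqrt(24263) ≈ 311.53)
U(J, v) = -417
S/(-463982) + q(-66)/U(-91, 508) = (2*sqrt(24263))/(-463982) + (-502 - 1*(-66))/(-417) = (2*sqrt(24263))*(-1/463982) + (-502 + 66)*(-1/417) = -sqrt(24263)/231991 - 436*(-1/417) = -sqrt(24263)/231991 + 436/417 = 436/417 - sqrt(24263)/231991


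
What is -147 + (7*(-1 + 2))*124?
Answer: 721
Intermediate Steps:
-147 + (7*(-1 + 2))*124 = -147 + (7*1)*124 = -147 + 7*124 = -147 + 868 = 721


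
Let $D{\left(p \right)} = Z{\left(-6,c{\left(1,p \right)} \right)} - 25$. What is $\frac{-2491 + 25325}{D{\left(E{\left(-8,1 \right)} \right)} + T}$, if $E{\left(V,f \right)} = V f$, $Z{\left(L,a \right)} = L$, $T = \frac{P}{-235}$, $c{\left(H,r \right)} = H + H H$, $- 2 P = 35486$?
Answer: $\frac{383285}{747} \approx 513.1$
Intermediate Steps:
$P = -17743$ ($P = \left(- \frac{1}{2}\right) 35486 = -17743$)
$c{\left(H,r \right)} = H + H^{2}$
$T = \frac{17743}{235}$ ($T = - \frac{17743}{-235} = \left(-17743\right) \left(- \frac{1}{235}\right) = \frac{17743}{235} \approx 75.502$)
$D{\left(p \right)} = -31$ ($D{\left(p \right)} = -6 - 25 = -31$)
$\frac{-2491 + 25325}{D{\left(E{\left(-8,1 \right)} \right)} + T} = \frac{-2491 + 25325}{-31 + \frac{17743}{235}} = \frac{22834}{\frac{10458}{235}} = 22834 \cdot \frac{235}{10458} = \frac{383285}{747}$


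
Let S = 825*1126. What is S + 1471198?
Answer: 2400148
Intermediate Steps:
S = 928950
S + 1471198 = 928950 + 1471198 = 2400148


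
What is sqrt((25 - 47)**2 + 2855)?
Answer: 3*sqrt(371) ≈ 57.784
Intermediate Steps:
sqrt((25 - 47)**2 + 2855) = sqrt((-22)**2 + 2855) = sqrt(484 + 2855) = sqrt(3339) = 3*sqrt(371)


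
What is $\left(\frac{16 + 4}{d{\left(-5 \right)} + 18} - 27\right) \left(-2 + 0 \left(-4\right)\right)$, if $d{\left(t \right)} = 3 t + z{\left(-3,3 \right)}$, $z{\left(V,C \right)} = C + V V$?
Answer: $\frac{154}{3} \approx 51.333$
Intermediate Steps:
$z{\left(V,C \right)} = C + V^{2}$
$d{\left(t \right)} = 12 + 3 t$ ($d{\left(t \right)} = 3 t + \left(3 + \left(-3\right)^{2}\right) = 3 t + \left(3 + 9\right) = 3 t + 12 = 12 + 3 t$)
$\left(\frac{16 + 4}{d{\left(-5 \right)} + 18} - 27\right) \left(-2 + 0 \left(-4\right)\right) = \left(\frac{16 + 4}{\left(12 + 3 \left(-5\right)\right) + 18} - 27\right) \left(-2 + 0 \left(-4\right)\right) = \left(\frac{20}{\left(12 - 15\right) + 18} - 27\right) \left(-2 + 0\right) = \left(\frac{20}{-3 + 18} - 27\right) \left(-2\right) = \left(\frac{20}{15} - 27\right) \left(-2\right) = \left(20 \cdot \frac{1}{15} - 27\right) \left(-2\right) = \left(\frac{4}{3} - 27\right) \left(-2\right) = \left(- \frac{77}{3}\right) \left(-2\right) = \frac{154}{3}$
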